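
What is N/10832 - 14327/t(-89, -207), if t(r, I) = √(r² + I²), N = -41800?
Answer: -5225/1354 - 14327*√50770/50770 ≈ -67.443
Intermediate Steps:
t(r, I) = √(I² + r²)
N/10832 - 14327/t(-89, -207) = -41800/10832 - 14327/√((-207)² + (-89)²) = -41800*1/10832 - 14327/√(42849 + 7921) = -5225/1354 - 14327*√50770/50770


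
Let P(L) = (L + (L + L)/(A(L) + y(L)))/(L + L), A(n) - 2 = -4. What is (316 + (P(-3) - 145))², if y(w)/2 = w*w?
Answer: 7535025/256 ≈ 29434.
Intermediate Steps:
y(w) = 2*w² (y(w) = 2*(w*w) = 2*w²)
A(n) = -2 (A(n) = 2 - 4 = -2)
P(L) = (L + 2*L/(-2 + 2*L²))/(2*L) (P(L) = (L + (L + L)/(-2 + 2*L²))/(L + L) = (L + (2*L)/(-2 + 2*L²))/((2*L)) = (L + 2*L/(-2 + 2*L²))*(1/(2*L)) = (L + 2*L/(-2 + 2*L²))/(2*L))
(316 + (P(-3) - 145))² = (316 + ((½)*(-3)²/(-1 + (-3)²) - 145))² = (316 + ((½)*9/(-1 + 9) - 145))² = (316 + ((½)*9/8 - 145))² = (316 + ((½)*9*(⅛) - 145))² = (316 + (9/16 - 145))² = (316 - 2311/16)² = (2745/16)² = 7535025/256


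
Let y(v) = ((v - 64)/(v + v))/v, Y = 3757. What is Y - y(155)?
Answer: 180523759/48050 ≈ 3757.0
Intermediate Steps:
y(v) = (-64 + v)/(2*v²) (y(v) = ((-64 + v)/((2*v)))/v = ((-64 + v)*(1/(2*v)))/v = ((-64 + v)/(2*v))/v = (-64 + v)/(2*v²))
Y - y(155) = 3757 - (-64 + 155)/(2*155²) = 3757 - 91/(2*24025) = 3757 - 1*91/48050 = 3757 - 91/48050 = 180523759/48050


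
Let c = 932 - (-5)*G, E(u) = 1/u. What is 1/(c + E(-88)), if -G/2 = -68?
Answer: 88/141855 ≈ 0.00062035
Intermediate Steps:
G = 136 (G = -2*(-68) = 136)
c = 1612 (c = 932 - (-5)*136 = 932 - 1*(-680) = 932 + 680 = 1612)
1/(c + E(-88)) = 1/(1612 + 1/(-88)) = 1/(1612 - 1/88) = 1/(141855/88) = 88/141855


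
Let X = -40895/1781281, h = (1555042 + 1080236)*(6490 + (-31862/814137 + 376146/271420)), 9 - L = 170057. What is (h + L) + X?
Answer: 13685592254139473474533938/800030734505845 ≈ 1.7106e+10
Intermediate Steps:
L = -170048 (L = 9 - 1*170057 = 9 - 170057 = -170048)
h = 7683082173887321533/449132245 (h = 2635278*(6490 + (-31862*1/814137 + 376146*(1/271420))) = 2635278*(6490 + (-31862/814137 + 188073/135710)) = 2635278*(6490 + 3629102341/2694793470) = 2635278*(17492838722641/2694793470) = 7683082173887321533/449132245 ≈ 1.7107e+10)
X = -40895/1781281 (X = -40895*1/1781281 = -40895/1781281 ≈ -0.022958)
(h + L) + X = (7683082173887321533/449132245 - 170048) - 40895/1781281 = 7683005799847323773/449132245 - 40895/1781281 = 13685592254139473474533938/800030734505845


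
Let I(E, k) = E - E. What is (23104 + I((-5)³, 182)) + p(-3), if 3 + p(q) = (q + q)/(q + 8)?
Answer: 115499/5 ≈ 23100.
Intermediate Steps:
I(E, k) = 0
p(q) = -3 + 2*q/(8 + q) (p(q) = -3 + (q + q)/(q + 8) = -3 + (2*q)/(8 + q) = -3 + 2*q/(8 + q))
(23104 + I((-5)³, 182)) + p(-3) = (23104 + 0) + (-24 - 1*(-3))/(8 - 3) = 23104 + (-24 + 3)/5 = 23104 + (⅕)*(-21) = 23104 - 21/5 = 115499/5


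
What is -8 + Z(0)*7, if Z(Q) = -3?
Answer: -29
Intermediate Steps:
-8 + Z(0)*7 = -8 - 3*7 = -8 - 21 = -29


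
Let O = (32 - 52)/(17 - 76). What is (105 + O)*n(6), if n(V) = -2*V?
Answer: -74580/59 ≈ -1264.1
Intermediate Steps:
O = 20/59 (O = -20/(-59) = -20*(-1/59) = 20/59 ≈ 0.33898)
(105 + O)*n(6) = (105 + 20/59)*(-2*6) = (6215/59)*(-12) = -74580/59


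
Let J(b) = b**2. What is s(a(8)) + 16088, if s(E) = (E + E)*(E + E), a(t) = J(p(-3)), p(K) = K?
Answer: 16412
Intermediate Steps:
a(t) = 9 (a(t) = (-3)**2 = 9)
s(E) = 4*E**2 (s(E) = (2*E)*(2*E) = 4*E**2)
s(a(8)) + 16088 = 4*9**2 + 16088 = 4*81 + 16088 = 324 + 16088 = 16412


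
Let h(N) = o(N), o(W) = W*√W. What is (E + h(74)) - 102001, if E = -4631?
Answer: -106632 + 74*√74 ≈ -1.0600e+5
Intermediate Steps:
o(W) = W^(3/2)
h(N) = N^(3/2)
(E + h(74)) - 102001 = (-4631 + 74^(3/2)) - 102001 = (-4631 + 74*√74) - 102001 = -106632 + 74*√74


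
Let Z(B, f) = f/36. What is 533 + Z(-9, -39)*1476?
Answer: -1066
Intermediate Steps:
Z(B, f) = f/36 (Z(B, f) = f*(1/36) = f/36)
533 + Z(-9, -39)*1476 = 533 + ((1/36)*(-39))*1476 = 533 - 13/12*1476 = 533 - 1599 = -1066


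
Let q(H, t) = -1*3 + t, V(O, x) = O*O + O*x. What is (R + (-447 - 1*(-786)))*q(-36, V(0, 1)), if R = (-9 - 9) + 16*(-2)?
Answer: -867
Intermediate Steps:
V(O, x) = O² + O*x
q(H, t) = -3 + t
R = -50 (R = -18 - 32 = -50)
(R + (-447 - 1*(-786)))*q(-36, V(0, 1)) = (-50 + (-447 - 1*(-786)))*(-3 + 0*(0 + 1)) = (-50 + (-447 + 786))*(-3 + 0*1) = (-50 + 339)*(-3 + 0) = 289*(-3) = -867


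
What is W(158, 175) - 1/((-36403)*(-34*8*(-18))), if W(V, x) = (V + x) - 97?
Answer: 42062064769/178229088 ≈ 236.00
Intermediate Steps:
W(V, x) = -97 + V + x
W(158, 175) - 1/((-36403)*(-34*8*(-18))) = (-97 + 158 + 175) - 1/((-36403)*(-34*8*(-18))) = 236 - (-1)/(36403*((-272*(-18)))) = 236 - (-1)/(36403*4896) = 236 - 1*(-1/178229088) = 236 + 1/178229088 = 42062064769/178229088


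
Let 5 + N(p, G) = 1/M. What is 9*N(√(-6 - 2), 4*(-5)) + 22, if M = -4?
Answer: -101/4 ≈ -25.250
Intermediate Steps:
N(p, G) = -21/4 (N(p, G) = -5 + 1/(-4) = -5 - ¼ = -21/4)
9*N(√(-6 - 2), 4*(-5)) + 22 = 9*(-21/4) + 22 = -189/4 + 22 = -101/4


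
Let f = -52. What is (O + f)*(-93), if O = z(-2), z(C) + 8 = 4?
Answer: 5208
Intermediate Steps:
z(C) = -4 (z(C) = -8 + 4 = -4)
O = -4
(O + f)*(-93) = (-4 - 52)*(-93) = -56*(-93) = 5208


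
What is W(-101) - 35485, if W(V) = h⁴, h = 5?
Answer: -34860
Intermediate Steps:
W(V) = 625 (W(V) = 5⁴ = 625)
W(-101) - 35485 = 625 - 35485 = -34860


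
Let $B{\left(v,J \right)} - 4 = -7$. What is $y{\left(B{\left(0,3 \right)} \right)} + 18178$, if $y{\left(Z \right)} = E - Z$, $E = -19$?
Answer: $18162$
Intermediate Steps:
$B{\left(v,J \right)} = -3$ ($B{\left(v,J \right)} = 4 - 7 = -3$)
$y{\left(Z \right)} = -19 - Z$
$y{\left(B{\left(0,3 \right)} \right)} + 18178 = \left(-19 - -3\right) + 18178 = \left(-19 + 3\right) + 18178 = -16 + 18178 = 18162$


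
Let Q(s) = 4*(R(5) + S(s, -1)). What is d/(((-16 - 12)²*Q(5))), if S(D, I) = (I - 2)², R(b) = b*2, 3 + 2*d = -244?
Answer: -13/6272 ≈ -0.0020727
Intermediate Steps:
d = -247/2 (d = -3/2 + (½)*(-244) = -3/2 - 122 = -247/2 ≈ -123.50)
R(b) = 2*b
S(D, I) = (-2 + I)²
Q(s) = 76 (Q(s) = 4*(2*5 + (-2 - 1)²) = 4*(10 + (-3)²) = 4*(10 + 9) = 4*19 = 76)
d/(((-16 - 12)²*Q(5))) = -247*1/(76*(-16 - 12)²)/2 = -247/(2*((-28)²*76)) = -247/(2*(784*76)) = -247/2/59584 = -247/2*1/59584 = -13/6272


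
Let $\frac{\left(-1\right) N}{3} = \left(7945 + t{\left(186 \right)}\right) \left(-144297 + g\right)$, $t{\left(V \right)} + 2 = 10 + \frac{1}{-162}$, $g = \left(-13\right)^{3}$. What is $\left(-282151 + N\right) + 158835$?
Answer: $\frac{94367006563}{27} \approx 3.4951 \cdot 10^{9}$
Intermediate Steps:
$g = -2197$
$t{\left(V \right)} = \frac{1295}{162}$ ($t{\left(V \right)} = -2 + \left(10 + \frac{1}{-162}\right) = -2 + \left(10 - \frac{1}{162}\right) = -2 + \frac{1619}{162} = \frac{1295}{162}$)
$N = \frac{94370336095}{27}$ ($N = - 3 \left(7945 + \frac{1295}{162}\right) \left(-144297 - 2197\right) = - 3 \cdot \frac{1288385}{162} \left(-146494\right) = \left(-3\right) \left(- \frac{94370336095}{81}\right) = \frac{94370336095}{27} \approx 3.4952 \cdot 10^{9}$)
$\left(-282151 + N\right) + 158835 = \left(-282151 + \frac{94370336095}{27}\right) + 158835 = \frac{94362718018}{27} + 158835 = \frac{94367006563}{27}$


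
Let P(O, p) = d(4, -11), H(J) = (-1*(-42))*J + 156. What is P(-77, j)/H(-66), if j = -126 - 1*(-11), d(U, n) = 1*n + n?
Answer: 11/1308 ≈ 0.0084098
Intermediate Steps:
d(U, n) = 2*n (d(U, n) = n + n = 2*n)
j = -115 (j = -126 + 11 = -115)
H(J) = 156 + 42*J (H(J) = 42*J + 156 = 156 + 42*J)
P(O, p) = -22 (P(O, p) = 2*(-11) = -22)
P(-77, j)/H(-66) = -22/(156 + 42*(-66)) = -22/(156 - 2772) = -22/(-2616) = -22*(-1/2616) = 11/1308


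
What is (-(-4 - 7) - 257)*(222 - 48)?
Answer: -42804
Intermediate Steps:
(-(-4 - 7) - 257)*(222 - 48) = (-1*(-11) - 257)*174 = (11 - 257)*174 = -246*174 = -42804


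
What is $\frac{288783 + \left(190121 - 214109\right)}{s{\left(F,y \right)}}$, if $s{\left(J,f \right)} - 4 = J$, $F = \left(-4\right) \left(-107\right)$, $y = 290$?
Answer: $\frac{88265}{144} \approx 612.95$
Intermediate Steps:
$F = 428$
$s{\left(J,f \right)} = 4 + J$
$\frac{288783 + \left(190121 - 214109\right)}{s{\left(F,y \right)}} = \frac{288783 + \left(190121 - 214109\right)}{4 + 428} = \frac{288783 - 23988}{432} = 264795 \cdot \frac{1}{432} = \frac{88265}{144}$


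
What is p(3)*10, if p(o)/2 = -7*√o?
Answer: -140*√3 ≈ -242.49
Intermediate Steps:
p(o) = -14*√o (p(o) = 2*(-7*√o) = -14*√o)
p(3)*10 = -14*√3*10 = -140*√3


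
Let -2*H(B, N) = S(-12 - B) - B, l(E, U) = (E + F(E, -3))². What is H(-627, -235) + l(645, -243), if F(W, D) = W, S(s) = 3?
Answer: 1663785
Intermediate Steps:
l(E, U) = 4*E² (l(E, U) = (E + E)² = (2*E)² = 4*E²)
H(B, N) = -3/2 + B/2 (H(B, N) = -(3 - B)/2 = -3/2 + B/2)
H(-627, -235) + l(645, -243) = (-3/2 + (½)*(-627)) + 4*645² = (-3/2 - 627/2) + 4*416025 = -315 + 1664100 = 1663785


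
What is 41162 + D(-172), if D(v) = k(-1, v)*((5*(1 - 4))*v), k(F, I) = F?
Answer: 38582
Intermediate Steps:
D(v) = 15*v (D(v) = -5*(1 - 4)*v = -5*(-3)*v = -(-15)*v = 15*v)
41162 + D(-172) = 41162 + 15*(-172) = 41162 - 2580 = 38582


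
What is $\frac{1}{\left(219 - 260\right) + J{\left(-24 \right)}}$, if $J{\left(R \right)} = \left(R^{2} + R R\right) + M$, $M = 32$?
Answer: $\frac{1}{1143} \approx 0.00087489$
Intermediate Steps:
$J{\left(R \right)} = 32 + 2 R^{2}$ ($J{\left(R \right)} = \left(R^{2} + R R\right) + 32 = \left(R^{2} + R^{2}\right) + 32 = 2 R^{2} + 32 = 32 + 2 R^{2}$)
$\frac{1}{\left(219 - 260\right) + J{\left(-24 \right)}} = \frac{1}{\left(219 - 260\right) + \left(32 + 2 \left(-24\right)^{2}\right)} = \frac{1}{\left(219 - 260\right) + \left(32 + 2 \cdot 576\right)} = \frac{1}{-41 + \left(32 + 1152\right)} = \frac{1}{-41 + 1184} = \frac{1}{1143}$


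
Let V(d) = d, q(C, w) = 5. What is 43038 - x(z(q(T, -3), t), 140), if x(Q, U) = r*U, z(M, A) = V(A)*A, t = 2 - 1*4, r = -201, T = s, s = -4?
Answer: 71178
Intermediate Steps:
T = -4
t = -2 (t = 2 - 4 = -2)
z(M, A) = A**2 (z(M, A) = A*A = A**2)
x(Q, U) = -201*U
43038 - x(z(q(T, -3), t), 140) = 43038 - (-201)*140 = 43038 - 1*(-28140) = 43038 + 28140 = 71178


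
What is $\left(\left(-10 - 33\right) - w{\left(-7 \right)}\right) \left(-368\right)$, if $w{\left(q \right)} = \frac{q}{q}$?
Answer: $16192$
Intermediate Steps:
$w{\left(q \right)} = 1$
$\left(\left(-10 - 33\right) - w{\left(-7 \right)}\right) \left(-368\right) = \left(\left(-10 - 33\right) - 1\right) \left(-368\right) = \left(-43 - 1\right) \left(-368\right) = \left(-44\right) \left(-368\right) = 16192$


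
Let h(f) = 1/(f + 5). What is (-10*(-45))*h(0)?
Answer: 90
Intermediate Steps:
h(f) = 1/(5 + f)
(-10*(-45))*h(0) = (-10*(-45))/(5 + 0) = 450/5 = 450*(⅕) = 90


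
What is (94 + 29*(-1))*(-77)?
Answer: -5005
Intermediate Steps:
(94 + 29*(-1))*(-77) = (94 - 29)*(-77) = 65*(-77) = -5005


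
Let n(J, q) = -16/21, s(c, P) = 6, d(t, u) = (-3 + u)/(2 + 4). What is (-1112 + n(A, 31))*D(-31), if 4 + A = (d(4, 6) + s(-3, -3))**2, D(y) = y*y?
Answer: -22456648/21 ≈ -1.0694e+6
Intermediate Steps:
d(t, u) = -1/2 + u/6 (d(t, u) = (-3 + u)/6 = (-3 + u)*(1/6) = -1/2 + u/6)
D(y) = y**2
A = 153/4 (A = -4 + ((-1/2 + (1/6)*6) + 6)**2 = -4 + ((-1/2 + 1) + 6)**2 = -4 + (1/2 + 6)**2 = -4 + (13/2)**2 = -4 + 169/4 = 153/4 ≈ 38.250)
n(J, q) = -16/21 (n(J, q) = -16*1/21 = -16/21)
(-1112 + n(A, 31))*D(-31) = (-1112 - 16/21)*(-31)**2 = -23368/21*961 = -22456648/21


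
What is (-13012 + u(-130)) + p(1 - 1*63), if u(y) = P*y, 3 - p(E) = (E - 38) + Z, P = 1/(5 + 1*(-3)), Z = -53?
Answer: -12921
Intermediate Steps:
P = 1/2 (P = 1/(5 - 3) = 1/2 ≈ 0.50000)
p(E) = 94 - E (p(E) = 3 - ((E - 38) - 53) = 3 - ((-38 + E) - 53) = 3 - (-91 + E) = 3 + (91 - E) = 94 - E)
u(y) = y/2
(-13012 + u(-130)) + p(1 - 1*63) = (-13012 + (1/2)*(-130)) + (94 - (1 - 1*63)) = (-13012 - 65) + (94 - (1 - 63)) = -13077 + (94 - 1*(-62)) = -13077 + (94 + 62) = -13077 + 156 = -12921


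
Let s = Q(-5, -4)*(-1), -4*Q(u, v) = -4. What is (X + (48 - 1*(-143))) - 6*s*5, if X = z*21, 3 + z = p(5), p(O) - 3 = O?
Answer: 326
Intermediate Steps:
Q(u, v) = 1 (Q(u, v) = -¼*(-4) = 1)
p(O) = 3 + O
z = 5 (z = -3 + (3 + 5) = -3 + 8 = 5)
s = -1 (s = 1*(-1) = -1)
X = 105 (X = 5*21 = 105)
(X + (48 - 1*(-143))) - 6*s*5 = (105 + (48 - 1*(-143))) - 6*(-1)*5 = (105 + (48 + 143)) + 6*5 = (105 + 191) + 30 = 296 + 30 = 326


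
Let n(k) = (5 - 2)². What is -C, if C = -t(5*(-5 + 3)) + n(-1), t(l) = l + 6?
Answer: -13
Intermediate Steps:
n(k) = 9 (n(k) = 3² = 9)
t(l) = 6 + l
C = 13 (C = -(6 + 5*(-5 + 3)) + 9 = -(6 + 5*(-2)) + 9 = -(6 - 10) + 9 = -1*(-4) + 9 = 4 + 9 = 13)
-C = -1*13 = -13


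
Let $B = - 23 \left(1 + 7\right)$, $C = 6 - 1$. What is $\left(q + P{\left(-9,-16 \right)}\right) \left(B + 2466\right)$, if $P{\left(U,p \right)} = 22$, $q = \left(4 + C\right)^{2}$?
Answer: $235046$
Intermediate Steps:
$C = 5$
$q = 81$ ($q = \left(4 + 5\right)^{2} = 9^{2} = 81$)
$B = -184$ ($B = \left(-23\right) 8 = -184$)
$\left(q + P{\left(-9,-16 \right)}\right) \left(B + 2466\right) = \left(81 + 22\right) \left(-184 + 2466\right) = 103 \cdot 2282 = 235046$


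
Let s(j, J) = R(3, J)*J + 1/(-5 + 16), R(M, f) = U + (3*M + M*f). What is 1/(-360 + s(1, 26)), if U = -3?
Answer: 11/20065 ≈ 0.00054822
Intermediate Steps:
R(M, f) = -3 + 3*M + M*f (R(M, f) = -3 + (3*M + M*f) = -3 + 3*M + M*f)
s(j, J) = 1/11 + J*(6 + 3*J) (s(j, J) = (-3 + 3*3 + 3*J)*J + 1/(-5 + 16) = (-3 + 9 + 3*J)*J + 1/11 = (6 + 3*J)*J + 1/11 = J*(6 + 3*J) + 1/11 = 1/11 + J*(6 + 3*J))
1/(-360 + s(1, 26)) = 1/(-360 + (1/11 + 3*26*(2 + 26))) = 1/(-360 + (1/11 + 3*26*28)) = 1/(-360 + (1/11 + 2184)) = 1/(-360 + 24025/11) = 1/(20065/11) = 11/20065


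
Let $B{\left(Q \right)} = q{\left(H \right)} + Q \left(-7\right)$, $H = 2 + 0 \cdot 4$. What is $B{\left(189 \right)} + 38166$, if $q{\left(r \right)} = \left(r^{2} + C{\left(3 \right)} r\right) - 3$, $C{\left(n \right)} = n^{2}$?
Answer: $36862$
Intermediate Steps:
$H = 2$ ($H = 2 + 0 = 2$)
$q{\left(r \right)} = -3 + r^{2} + 9 r$ ($q{\left(r \right)} = \left(r^{2} + 3^{2} r\right) - 3 = \left(r^{2} + 9 r\right) - 3 = -3 + r^{2} + 9 r$)
$B{\left(Q \right)} = 19 - 7 Q$ ($B{\left(Q \right)} = \left(-3 + 2^{2} + 9 \cdot 2\right) + Q \left(-7\right) = \left(-3 + 4 + 18\right) - 7 Q = 19 - 7 Q$)
$B{\left(189 \right)} + 38166 = \left(19 - 1323\right) + 38166 = -1304 + 38166 = 36862$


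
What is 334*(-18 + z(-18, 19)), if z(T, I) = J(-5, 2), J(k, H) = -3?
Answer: -7014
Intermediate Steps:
z(T, I) = -3
334*(-18 + z(-18, 19)) = 334*(-18 - 3) = 334*(-21) = -7014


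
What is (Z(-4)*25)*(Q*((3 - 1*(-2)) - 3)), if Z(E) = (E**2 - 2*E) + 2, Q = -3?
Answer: -3900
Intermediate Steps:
Z(E) = 2 + E**2 - 2*E
(Z(-4)*25)*(Q*((3 - 1*(-2)) - 3)) = ((2 + (-4)**2 - 2*(-4))*25)*(-3*((3 - 1*(-2)) - 3)) = ((2 + 16 + 8)*25)*(-3*((3 + 2) - 3)) = (26*25)*(-3*(5 - 3)) = 650*(-3*2) = 650*(-6) = -3900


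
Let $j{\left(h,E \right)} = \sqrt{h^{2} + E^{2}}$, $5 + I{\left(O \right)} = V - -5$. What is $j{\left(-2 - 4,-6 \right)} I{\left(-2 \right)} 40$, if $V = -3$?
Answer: $- 720 \sqrt{2} \approx -1018.2$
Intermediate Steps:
$I{\left(O \right)} = -3$ ($I{\left(O \right)} = -5 - -2 = -5 + \left(-3 + 5\right) = -5 + 2 = -3$)
$j{\left(h,E \right)} = \sqrt{E^{2} + h^{2}}$
$j{\left(-2 - 4,-6 \right)} I{\left(-2 \right)} 40 = \sqrt{\left(-6\right)^{2} + \left(-2 - 4\right)^{2}} \left(-3\right) 40 = \sqrt{36 + \left(-6\right)^{2}} \left(-3\right) 40 = \sqrt{36 + 36} \left(-3\right) 40 = \sqrt{72} \left(-3\right) 40 = 6 \sqrt{2} \left(-3\right) 40 = - 18 \sqrt{2} \cdot 40 = - 720 \sqrt{2}$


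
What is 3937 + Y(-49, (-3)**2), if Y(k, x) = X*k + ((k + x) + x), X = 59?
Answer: 1015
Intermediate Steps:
Y(k, x) = 2*x + 60*k (Y(k, x) = 59*k + ((k + x) + x) = 59*k + (k + 2*x) = 2*x + 60*k)
3937 + Y(-49, (-3)**2) = 3937 + (2*(-3)**2 + 60*(-49)) = 3937 + (2*9 - 2940) = 3937 + (18 - 2940) = 3937 - 2922 = 1015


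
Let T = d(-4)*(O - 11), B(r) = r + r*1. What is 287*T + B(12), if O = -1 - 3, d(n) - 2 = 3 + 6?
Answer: -47331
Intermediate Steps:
d(n) = 11 (d(n) = 2 + (3 + 6) = 2 + 9 = 11)
B(r) = 2*r (B(r) = r + r = 2*r)
O = -4
T = -165 (T = 11*(-4 - 11) = 11*(-15) = -165)
287*T + B(12) = 287*(-165) + 2*12 = -47355 + 24 = -47331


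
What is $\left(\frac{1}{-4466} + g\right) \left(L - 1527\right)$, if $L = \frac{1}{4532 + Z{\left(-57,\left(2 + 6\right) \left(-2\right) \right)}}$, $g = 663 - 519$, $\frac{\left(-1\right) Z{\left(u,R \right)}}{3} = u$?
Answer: $- \frac{2309215666220}{10501799} \approx -2.1989 \cdot 10^{5}$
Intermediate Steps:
$Z{\left(u,R \right)} = - 3 u$
$g = 144$
$L = \frac{1}{4703}$ ($L = \frac{1}{4532 - -171} = \frac{1}{4532 + 171} = \frac{1}{4703} \approx 0.00021263$)
$\left(\frac{1}{-4466} + g\right) \left(L - 1527\right) = \left(\frac{1}{-4466} + 144\right) \left(\frac{1}{4703} - 1527\right) = \left(- \frac{1}{4466} + 144\right) \left(- \frac{7181480}{4703}\right) = \frac{643103}{4466} \left(- \frac{7181480}{4703}\right) = - \frac{2309215666220}{10501799}$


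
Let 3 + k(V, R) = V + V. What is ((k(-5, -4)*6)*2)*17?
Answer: -2652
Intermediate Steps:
k(V, R) = -3 + 2*V (k(V, R) = -3 + (V + V) = -3 + 2*V)
((k(-5, -4)*6)*2)*17 = (((-3 + 2*(-5))*6)*2)*17 = (((-3 - 10)*6)*2)*17 = (-13*6*2)*17 = -78*2*17 = -156*17 = -2652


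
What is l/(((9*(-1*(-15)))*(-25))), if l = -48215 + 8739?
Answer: 39476/3375 ≈ 11.697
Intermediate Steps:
l = -39476
l/(((9*(-1*(-15)))*(-25))) = -39476/((9*(-1*(-15)))*(-25)) = -39476/((9*15)*(-25)) = -39476/(135*(-25)) = -39476/(-3375) = -39476*(-1/3375) = 39476/3375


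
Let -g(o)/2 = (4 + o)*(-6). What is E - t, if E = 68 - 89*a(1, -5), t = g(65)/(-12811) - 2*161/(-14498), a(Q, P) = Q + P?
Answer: 1712153119/4037693 ≈ 424.04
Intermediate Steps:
a(Q, P) = P + Q
g(o) = 48 + 12*o (g(o) = -2*(4 + o)*(-6) = -2*(-24 - 6*o) = 48 + 12*o)
t = -171287/4037693 (t = (48 + 12*65)/(-12811) - 2*161/(-14498) = (48 + 780)*(-1/12811) - 322*(-1/14498) = 828*(-1/12811) + 161/7249 = -36/557 + 161/7249 = -171287/4037693 ≈ -0.042422)
E = 424 (E = 68 - 89*(-5 + 1) = 68 - 89*(-4) = 68 + 356 = 424)
E - t = 424 - 1*(-171287/4037693) = 424 + 171287/4037693 = 1712153119/4037693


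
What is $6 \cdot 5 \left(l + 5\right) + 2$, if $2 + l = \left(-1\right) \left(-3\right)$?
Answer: $182$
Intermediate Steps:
$l = 1$ ($l = -2 - -3 = -2 + 3 = 1$)
$6 \cdot 5 \left(l + 5\right) + 2 = 6 \cdot 5 \left(1 + 5\right) + 2 = 6 \cdot 5 \cdot 6 + 2 = 6 \cdot 30 + 2 = 180 + 2 = 182$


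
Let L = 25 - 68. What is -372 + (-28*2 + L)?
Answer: -471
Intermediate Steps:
L = -43
-372 + (-28*2 + L) = -372 + (-28*2 - 43) = -372 + (-56 - 43) = -372 - 99 = -471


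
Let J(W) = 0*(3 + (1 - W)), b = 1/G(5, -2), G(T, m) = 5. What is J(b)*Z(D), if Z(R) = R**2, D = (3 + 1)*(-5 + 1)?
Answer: 0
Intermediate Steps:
D = -16 (D = 4*(-4) = -16)
b = 1/5 ≈ 0.20000
J(W) = 0 (J(W) = 0*(4 - W) = 0)
J(b)*Z(D) = 0*(-16)**2 = 0*256 = 0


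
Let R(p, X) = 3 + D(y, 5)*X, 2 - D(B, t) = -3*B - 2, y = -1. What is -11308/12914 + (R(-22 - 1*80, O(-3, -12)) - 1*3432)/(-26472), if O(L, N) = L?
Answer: -483001/647461 ≈ -0.74599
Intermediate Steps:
D(B, t) = 4 + 3*B (D(B, t) = 2 - (-3*B - 2) = 2 - (-2 - 3*B) = 2 + (2 + 3*B) = 4 + 3*B)
R(p, X) = 3 + X (R(p, X) = 3 + (4 + 3*(-1))*X = 3 + (4 - 3)*X = 3 + 1*X = 3 + X)
-11308/12914 + (R(-22 - 1*80, O(-3, -12)) - 1*3432)/(-26472) = -11308/12914 + ((3 - 3) - 1*3432)/(-26472) = -11308*1/12914 + (0 - 3432)*(-1/26472) = -514/587 - 3432*(-1/26472) = -514/587 + 143/1103 = -483001/647461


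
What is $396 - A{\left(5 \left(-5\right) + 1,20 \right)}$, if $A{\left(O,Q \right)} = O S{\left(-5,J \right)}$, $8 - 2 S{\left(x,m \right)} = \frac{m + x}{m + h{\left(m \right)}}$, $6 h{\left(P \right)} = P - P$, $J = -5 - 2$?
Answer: $\frac{3300}{7} \approx 471.43$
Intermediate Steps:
$J = -7$ ($J = -5 - 2 = -7$)
$h{\left(P \right)} = 0$ ($h{\left(P \right)} = \frac{P - P}{6} = \frac{1}{6} \cdot 0 = 0$)
$S{\left(x,m \right)} = 4 - \frac{m + x}{2 m}$ ($S{\left(x,m \right)} = 4 - \frac{\left(m + x\right) \frac{1}{m + 0}}{2} = 4 - \frac{\left(m + x\right) \frac{1}{m}}{2} = 4 - \frac{\frac{1}{m} \left(m + x\right)}{2} = 4 - \frac{m + x}{2 m}$)
$A{\left(O,Q \right)} = \frac{22 O}{7}$ ($A{\left(O,Q \right)} = O \frac{\left(-1\right) \left(-5\right) + 7 \left(-7\right)}{2 \left(-7\right)} = O \frac{1}{2} \left(- \frac{1}{7}\right) \left(5 - 49\right) = O \frac{1}{2} \left(- \frac{1}{7}\right) \left(-44\right) = O \frac{22}{7} = \frac{22 O}{7}$)
$396 - A{\left(5 \left(-5\right) + 1,20 \right)} = 396 - \frac{22 \left(5 \left(-5\right) + 1\right)}{7} = 396 - \frac{22 \left(-25 + 1\right)}{7} = 396 - \frac{22}{7} \left(-24\right) = 396 - - \frac{528}{7} = 396 + \frac{528}{7} = \frac{3300}{7}$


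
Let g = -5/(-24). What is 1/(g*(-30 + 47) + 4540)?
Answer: 24/109045 ≈ 0.00022009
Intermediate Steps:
g = 5/24 (g = -5*(-1/24) = 5/24 ≈ 0.20833)
1/(g*(-30 + 47) + 4540) = 1/(5*(-30 + 47)/24 + 4540) = 1/((5/24)*17 + 4540) = 1/(85/24 + 4540) = 1/(109045/24) = 24/109045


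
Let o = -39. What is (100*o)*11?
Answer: -42900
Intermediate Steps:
(100*o)*11 = (100*(-39))*11 = -3900*11 = -42900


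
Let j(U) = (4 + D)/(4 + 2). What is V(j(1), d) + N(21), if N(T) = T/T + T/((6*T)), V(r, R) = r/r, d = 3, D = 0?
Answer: 13/6 ≈ 2.1667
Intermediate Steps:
j(U) = ⅔ (j(U) = (4 + 0)/(4 + 2) = 4/6 = 4*(⅙) = ⅔)
V(r, R) = 1
N(T) = 7/6 (N(T) = 1 + T*(1/(6*T)) = 1 + ⅙ = 7/6)
V(j(1), d) + N(21) = 1 + 7/6 = 13/6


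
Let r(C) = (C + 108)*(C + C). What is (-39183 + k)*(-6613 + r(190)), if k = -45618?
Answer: -9042076227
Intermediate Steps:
r(C) = 2*C*(108 + C) (r(C) = (108 + C)*(2*C) = 2*C*(108 + C))
(-39183 + k)*(-6613 + r(190)) = (-39183 - 45618)*(-6613 + 2*190*(108 + 190)) = -84801*(-6613 + 2*190*298) = -84801*(-6613 + 113240) = -84801*106627 = -9042076227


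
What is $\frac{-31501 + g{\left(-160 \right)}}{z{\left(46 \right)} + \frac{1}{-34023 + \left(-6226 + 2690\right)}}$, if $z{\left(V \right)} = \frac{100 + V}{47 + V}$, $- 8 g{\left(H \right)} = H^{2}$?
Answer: $- \frac{121210141887}{5483521} \approx -22104.0$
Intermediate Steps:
$g{\left(H \right)} = - \frac{H^{2}}{8}$
$z{\left(V \right)} = \frac{100 + V}{47 + V}$
$\frac{-31501 + g{\left(-160 \right)}}{z{\left(46 \right)} + \frac{1}{-34023 + \left(-6226 + 2690\right)}} = \frac{-31501 - \frac{\left(-160\right)^{2}}{8}}{\frac{100 + 46}{47 + 46} + \frac{1}{-34023 + \left(-6226 + 2690\right)}} = \frac{-31501 - 3200}{\frac{1}{93} \cdot 146 + \frac{1}{-34023 - 3536}} = \frac{-31501 - 3200}{\frac{1}{93} \cdot 146 + \frac{1}{-37559}} = - \frac{34701}{\frac{146}{93} - \frac{1}{37559}} = - \frac{34701}{\frac{5483521}{3492987}} = \left(-34701\right) \frac{3492987}{5483521} = - \frac{121210141887}{5483521}$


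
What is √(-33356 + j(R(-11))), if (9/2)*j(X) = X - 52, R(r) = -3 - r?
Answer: 2*I*√75073/3 ≈ 182.66*I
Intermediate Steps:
j(X) = -104/9 + 2*X/9 (j(X) = 2*(X - 52)/9 = 2*(-52 + X)/9 = -104/9 + 2*X/9)
√(-33356 + j(R(-11))) = √(-33356 + (-104/9 + 2*(-3 - 1*(-11))/9)) = √(-33356 + (-104/9 + 2*(-3 + 11)/9)) = √(-33356 + (-104/9 + (2/9)*8)) = √(-33356 + (-104/9 + 16/9)) = √(-33356 - 88/9) = √(-300292/9) = 2*I*√75073/3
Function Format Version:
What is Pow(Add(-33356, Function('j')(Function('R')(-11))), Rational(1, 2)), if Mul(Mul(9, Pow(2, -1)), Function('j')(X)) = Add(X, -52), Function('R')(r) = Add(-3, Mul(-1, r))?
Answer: Mul(Rational(2, 3), I, Pow(75073, Rational(1, 2))) ≈ Mul(182.66, I)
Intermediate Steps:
Function('j')(X) = Add(Rational(-104, 9), Mul(Rational(2, 9), X)) (Function('j')(X) = Mul(Rational(2, 9), Add(X, -52)) = Mul(Rational(2, 9), Add(-52, X)) = Add(Rational(-104, 9), Mul(Rational(2, 9), X)))
Pow(Add(-33356, Function('j')(Function('R')(-11))), Rational(1, 2)) = Pow(Add(-33356, Add(Rational(-104, 9), Mul(Rational(2, 9), Add(-3, Mul(-1, -11))))), Rational(1, 2)) = Pow(Add(-33356, Add(Rational(-104, 9), Mul(Rational(2, 9), Add(-3, 11)))), Rational(1, 2)) = Pow(Add(-33356, Add(Rational(-104, 9), Mul(Rational(2, 9), 8))), Rational(1, 2)) = Pow(Add(-33356, Add(Rational(-104, 9), Rational(16, 9))), Rational(1, 2)) = Pow(Add(-33356, Rational(-88, 9)), Rational(1, 2)) = Pow(Rational(-300292, 9), Rational(1, 2)) = Mul(Rational(2, 3), I, Pow(75073, Rational(1, 2)))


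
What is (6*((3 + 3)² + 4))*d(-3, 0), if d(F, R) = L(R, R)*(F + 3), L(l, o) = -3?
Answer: 0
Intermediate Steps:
d(F, R) = -9 - 3*F (d(F, R) = -3*(F + 3) = -3*(3 + F) = -9 - 3*F)
(6*((3 + 3)² + 4))*d(-3, 0) = (6*((3 + 3)² + 4))*(-9 - 3*(-3)) = (6*(6² + 4))*(-9 + 9) = (6*(36 + 4))*0 = (6*40)*0 = 240*0 = 0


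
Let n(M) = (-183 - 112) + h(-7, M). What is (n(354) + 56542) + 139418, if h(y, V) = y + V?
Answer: 196012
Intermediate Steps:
h(y, V) = V + y
n(M) = -302 + M (n(M) = (-183 - 112) + (M - 7) = -295 + (-7 + M) = -302 + M)
(n(354) + 56542) + 139418 = ((-302 + 354) + 56542) + 139418 = (52 + 56542) + 139418 = 56594 + 139418 = 196012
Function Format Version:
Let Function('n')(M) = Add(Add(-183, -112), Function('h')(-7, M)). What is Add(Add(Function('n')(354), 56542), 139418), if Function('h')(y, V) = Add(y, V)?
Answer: 196012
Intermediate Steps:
Function('h')(y, V) = Add(V, y)
Function('n')(M) = Add(-302, M) (Function('n')(M) = Add(Add(-183, -112), Add(M, -7)) = Add(-295, Add(-7, M)) = Add(-302, M))
Add(Add(Function('n')(354), 56542), 139418) = Add(Add(Add(-302, 354), 56542), 139418) = Add(Add(52, 56542), 139418) = Add(56594, 139418) = 196012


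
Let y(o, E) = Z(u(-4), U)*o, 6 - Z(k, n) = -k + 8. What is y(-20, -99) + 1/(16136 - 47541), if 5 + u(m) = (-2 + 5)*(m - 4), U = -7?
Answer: 19471099/31405 ≈ 620.00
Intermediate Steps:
u(m) = -17 + 3*m (u(m) = -5 + (-2 + 5)*(m - 4) = -5 + 3*(-4 + m) = -5 + (-12 + 3*m) = -17 + 3*m)
Z(k, n) = -2 + k (Z(k, n) = 6 - (-k + 8) = 6 - (8 - k) = 6 + (-8 + k) = -2 + k)
y(o, E) = -31*o (y(o, E) = (-2 + (-17 + 3*(-4)))*o = (-2 + (-17 - 12))*o = (-2 - 29)*o = -31*o)
y(-20, -99) + 1/(16136 - 47541) = -31*(-20) + 1/(16136 - 47541) = 620 + 1/(-31405) = 620 - 1/31405 = 19471099/31405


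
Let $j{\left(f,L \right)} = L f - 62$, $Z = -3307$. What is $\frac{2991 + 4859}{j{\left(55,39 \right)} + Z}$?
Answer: $- \frac{3925}{612} \approx -6.4134$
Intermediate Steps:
$j{\left(f,L \right)} = -62 + L f$
$\frac{2991 + 4859}{j{\left(55,39 \right)} + Z} = \frac{2991 + 4859}{\left(-62 + 39 \cdot 55\right) - 3307} = \frac{7850}{\left(-62 + 2145\right) - 3307} = \frac{7850}{2083 - 3307} = \frac{7850}{-1224} = 7850 \left(- \frac{1}{1224}\right) = - \frac{3925}{612}$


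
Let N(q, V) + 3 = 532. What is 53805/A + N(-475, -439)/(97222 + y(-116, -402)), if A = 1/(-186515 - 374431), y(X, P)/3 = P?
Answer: -2897926062071951/96016 ≈ -3.0182e+10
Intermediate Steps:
y(X, P) = 3*P
N(q, V) = 529 (N(q, V) = -3 + 532 = 529)
A = -1/560946 (A = 1/(-560946) = -1/560946 ≈ -1.7827e-6)
53805/A + N(-475, -439)/(97222 + y(-116, -402)) = 53805/(-1/560946) + 529/(97222 + 3*(-402)) = 53805*(-560946) + 529/(97222 - 1206) = -30181699530 + 529/96016 = -2897926062071951/96016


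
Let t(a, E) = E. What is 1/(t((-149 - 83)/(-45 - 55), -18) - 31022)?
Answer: -1/31040 ≈ -3.2216e-5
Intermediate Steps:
1/(t((-149 - 83)/(-45 - 55), -18) - 31022) = 1/(-18 - 31022) = 1/(-31040) = -1/31040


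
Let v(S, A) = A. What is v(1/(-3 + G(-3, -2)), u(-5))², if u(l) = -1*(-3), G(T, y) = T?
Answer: 9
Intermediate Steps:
u(l) = 3
v(1/(-3 + G(-3, -2)), u(-5))² = 3² = 9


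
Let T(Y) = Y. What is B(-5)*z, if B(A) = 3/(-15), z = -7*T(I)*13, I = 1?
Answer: 91/5 ≈ 18.200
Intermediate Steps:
z = -91 (z = -7*1*13 = -7*13 = -91)
B(A) = -⅕ (B(A) = 3*(-1/15) = -⅕)
B(-5)*z = -⅕*(-91) = 91/5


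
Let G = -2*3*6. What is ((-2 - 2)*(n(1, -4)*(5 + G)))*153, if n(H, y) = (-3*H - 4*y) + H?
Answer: 265608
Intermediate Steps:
n(H, y) = -4*y - 2*H (n(H, y) = (-4*y - 3*H) + H = -4*y - 2*H)
G = -36 (G = -6*6 = -36)
((-2 - 2)*(n(1, -4)*(5 + G)))*153 = ((-2 - 2)*((-4*(-4) - 2*1)*(5 - 36)))*153 = -4*(16 - 2)*(-31)*153 = -56*(-31)*153 = -4*(-434)*153 = 1736*153 = 265608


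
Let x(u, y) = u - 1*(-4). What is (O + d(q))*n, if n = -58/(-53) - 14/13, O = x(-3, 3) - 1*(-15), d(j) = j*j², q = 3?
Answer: 516/689 ≈ 0.74891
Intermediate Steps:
d(j) = j³
x(u, y) = 4 + u (x(u, y) = u + 4 = 4 + u)
O = 16 (O = (4 - 3) - 1*(-15) = 1 + 15 = 16)
n = 12/689 (n = -58*(-1/53) - 14*1/13 = 58/53 - 14/13 = 12/689 ≈ 0.017417)
(O + d(q))*n = (16 + 3³)*(12/689) = (16 + 27)*(12/689) = 43*(12/689) = 516/689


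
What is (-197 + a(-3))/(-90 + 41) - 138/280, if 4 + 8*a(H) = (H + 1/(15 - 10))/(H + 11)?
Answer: 27743/7840 ≈ 3.5386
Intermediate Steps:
a(H) = -1/2 + (1/5 + H)/(8*(11 + H)) (a(H) = -1/2 + ((H + 1/(15 - 10))/(H + 11))/8 = -1/2 + ((H + 1/5)/(11 + H))/8 = -1/2 + ((1/5 + H)/(11 + H))/8 = -1/2 + (1/5 + H)/(8*(11 + H)))
(-197 + a(-3))/(-90 + 41) - 138/280 = (-197 + 3*(-73 - 5*(-3))/(40*(11 - 3)))/(-90 + 41) - 138/280 = (-197 + (3/40)*(-73 + 15)/8)/(-49) - 138*1/280 = (-197 + (3/40)*(1/8)*(-58))*(-1/49) - 69/140 = (-197 - 87/160)*(-1/49) - 69/140 = -31607/160*(-1/49) - 69/140 = 31607/7840 - 69/140 = 27743/7840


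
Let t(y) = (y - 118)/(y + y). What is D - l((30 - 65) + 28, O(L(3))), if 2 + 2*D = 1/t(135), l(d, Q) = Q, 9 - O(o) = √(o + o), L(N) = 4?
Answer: -35/17 + 2*√2 ≈ 0.76960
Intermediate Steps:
O(o) = 9 - √2*√o (O(o) = 9 - √(o + o) = 9 - √(2*o) = 9 - √2*√o)
t(y) = (-118 + y)/(2*y) (t(y) = (-118 + y)/((2*y)) = (-118 + y)*(1/(2*y)) = (-118 + y)/(2*y))
D = 118/17 (D = -1 + 1/(2*(((½)*(-118 + 135)/135))) = -1 + 1/(2*(((½)*(1/135)*17))) = -1 + 1/(2*(17/270)) = -1 + (½)*(270/17) = -1 + 135/17 = 118/17 ≈ 6.9412)
D - l((30 - 65) + 28, O(L(3))) = 118/17 - (9 - √2*√4) = 118/17 - (9 - 1*√2*2) = 118/17 - (9 - 2*√2) = 118/17 + (-9 + 2*√2) = -35/17 + 2*√2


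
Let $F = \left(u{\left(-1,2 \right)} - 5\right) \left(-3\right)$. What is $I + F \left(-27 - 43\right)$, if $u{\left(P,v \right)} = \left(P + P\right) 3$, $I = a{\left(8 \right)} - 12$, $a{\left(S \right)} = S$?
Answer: $-2314$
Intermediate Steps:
$I = -4$ ($I = 8 - 12 = -4$)
$u{\left(P,v \right)} = 6 P$ ($u{\left(P,v \right)} = 2 P 3 = 6 P$)
$F = 33$ ($F = \left(6 \left(-1\right) - 5\right) \left(-3\right) = \left(-6 - 5\right) \left(-3\right) = \left(-11\right) \left(-3\right) = 33$)
$I + F \left(-27 - 43\right) = -4 + 33 \left(-27 - 43\right) = -4 + 33 \left(-70\right) = -4 - 2310 = -2314$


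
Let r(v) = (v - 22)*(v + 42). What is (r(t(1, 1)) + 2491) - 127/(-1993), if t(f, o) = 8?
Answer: 3569590/1993 ≈ 1791.1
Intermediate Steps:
r(v) = (-22 + v)*(42 + v)
(r(t(1, 1)) + 2491) - 127/(-1993) = ((-924 + 8**2 + 20*8) + 2491) - 127/(-1993) = ((-924 + 64 + 160) + 2491) - 127*(-1/1993) = (-700 + 2491) + 127/1993 = 1791 + 127/1993 = 3569590/1993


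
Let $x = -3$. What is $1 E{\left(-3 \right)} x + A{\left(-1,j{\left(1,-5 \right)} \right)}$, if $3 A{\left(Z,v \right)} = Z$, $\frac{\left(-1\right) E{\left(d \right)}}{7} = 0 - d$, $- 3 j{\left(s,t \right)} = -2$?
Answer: $\frac{188}{3} \approx 62.667$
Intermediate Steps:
$j{\left(s,t \right)} = \frac{2}{3}$ ($j{\left(s,t \right)} = \left(- \frac{1}{3}\right) \left(-2\right) = \frac{2}{3}$)
$E{\left(d \right)} = 7 d$ ($E{\left(d \right)} = - 7 \left(0 - d\right) = - 7 \left(- d\right) = 7 d$)
$A{\left(Z,v \right)} = \frac{Z}{3}$
$1 E{\left(-3 \right)} x + A{\left(-1,j{\left(1,-5 \right)} \right)} = 1 \cdot 7 \left(-3\right) \left(-3\right) + \frac{1}{3} \left(-1\right) = 1 \left(\left(-21\right) \left(-3\right)\right) - \frac{1}{3} = 1 \cdot 63 - \frac{1}{3} = 63 - \frac{1}{3} = \frac{188}{3}$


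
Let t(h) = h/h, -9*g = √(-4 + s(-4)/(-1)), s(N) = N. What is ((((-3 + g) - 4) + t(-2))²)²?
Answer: 1296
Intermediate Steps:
g = 0 (g = -√(-4 - 4/(-1))/9 = -√(-4 - 4*(-1))/9 = -√(-4 + 4)/9 = -√0/9 = -⅑*0 = 0)
t(h) = 1
((((-3 + g) - 4) + t(-2))²)² = ((((-3 + 0) - 4) + 1)²)² = (((-3 - 4) + 1)²)² = ((-7 + 1)²)² = ((-6)²)² = 36² = 1296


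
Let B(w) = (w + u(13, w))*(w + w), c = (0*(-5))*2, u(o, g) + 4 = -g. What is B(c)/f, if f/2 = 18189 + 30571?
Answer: 0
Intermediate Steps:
f = 97520 (f = 2*(18189 + 30571) = 2*48760 = 97520)
u(o, g) = -4 - g
c = 0 (c = 0*2 = 0)
B(w) = -8*w (B(w) = (w + (-4 - w))*(w + w) = -8*w)
B(c)/f = -8*0/97520 = 0*(1/97520) = 0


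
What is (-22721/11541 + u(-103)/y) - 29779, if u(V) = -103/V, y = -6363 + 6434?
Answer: -24402841819/819411 ≈ -29781.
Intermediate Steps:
y = 71
(-22721/11541 + u(-103)/y) - 29779 = (-22721/11541 - 103/(-103)/71) - 29779 = (-22721*1/11541 - 103*(-1/103)*(1/71)) - 29779 = (-22721/11541 + 1*(1/71)) - 29779 = (-22721/11541 + 1/71) - 29779 = -1601650/819411 - 29779 = -24402841819/819411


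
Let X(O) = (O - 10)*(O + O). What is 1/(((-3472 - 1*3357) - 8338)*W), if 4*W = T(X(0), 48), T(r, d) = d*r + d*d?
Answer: -1/8736192 ≈ -1.1447e-7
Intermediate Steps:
X(O) = 2*O*(-10 + O) (X(O) = (-10 + O)*(2*O) = 2*O*(-10 + O))
T(r, d) = d**2 + d*r (T(r, d) = d*r + d**2 = d**2 + d*r)
W = 576 (W = (48*(48 + 2*0*(-10 + 0)))/4 = (48*(48 + 2*0*(-10)))/4 = (48*(48 + 0))/4 = (48*48)/4 = (1/4)*2304 = 576)
1/(((-3472 - 1*3357) - 8338)*W) = 1/((-3472 - 1*3357) - 8338*576) = (1/576)/((-3472 - 3357) - 8338) = (1/576)/(-6829 - 8338) = (1/576)/(-15167) = -1/15167*1/576 = -1/8736192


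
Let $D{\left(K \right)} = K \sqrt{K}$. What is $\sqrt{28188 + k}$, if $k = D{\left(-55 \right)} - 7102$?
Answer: $\sqrt{21086 - 55 i \sqrt{55}} \approx 145.22 - 1.404 i$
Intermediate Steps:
$D{\left(K \right)} = K^{\frac{3}{2}}$
$k = -7102 - 55 i \sqrt{55}$ ($k = \left(-55\right)^{\frac{3}{2}} - 7102 = - 55 i \sqrt{55} - 7102 = -7102 - 55 i \sqrt{55} \approx -7102.0 - 407.89 i$)
$\sqrt{28188 + k} = \sqrt{28188 - \left(7102 + 55 i \sqrt{55}\right)} = \sqrt{21086 - 55 i \sqrt{55}}$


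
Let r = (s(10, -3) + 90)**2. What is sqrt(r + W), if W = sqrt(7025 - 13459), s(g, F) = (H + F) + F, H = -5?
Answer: sqrt(6241 + I*sqrt(6434)) ≈ 79.002 + 0.5077*I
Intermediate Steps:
s(g, F) = -5 + 2*F (s(g, F) = (-5 + F) + F = -5 + 2*F)
r = 6241 (r = ((-5 + 2*(-3)) + 90)**2 = ((-5 - 6) + 90)**2 = (-11 + 90)**2 = 79**2 = 6241)
W = I*sqrt(6434) (W = sqrt(-6434) = I*sqrt(6434) ≈ 80.212*I)
sqrt(r + W) = sqrt(6241 + I*sqrt(6434))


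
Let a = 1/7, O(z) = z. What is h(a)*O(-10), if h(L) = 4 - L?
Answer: -270/7 ≈ -38.571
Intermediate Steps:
a = ⅐ ≈ 0.14286
h(a)*O(-10) = (4 - 1*⅐)*(-10) = (4 - ⅐)*(-10) = (27/7)*(-10) = -270/7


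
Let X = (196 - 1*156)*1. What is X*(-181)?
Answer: -7240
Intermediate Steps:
X = 40 (X = (196 - 156)*1 = 40*1 = 40)
X*(-181) = 40*(-181) = -7240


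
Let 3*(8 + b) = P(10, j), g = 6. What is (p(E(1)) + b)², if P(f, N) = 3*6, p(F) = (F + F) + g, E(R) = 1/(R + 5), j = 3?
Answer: 169/9 ≈ 18.778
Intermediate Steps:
E(R) = 1/(5 + R)
p(F) = 6 + 2*F (p(F) = (F + F) + 6 = 2*F + 6 = 6 + 2*F)
P(f, N) = 18
b = -2 (b = -8 + (⅓)*18 = -8 + 6 = -2)
(p(E(1)) + b)² = ((6 + 2/(5 + 1)) - 2)² = ((6 + 2/6) - 2)² = ((6 + 2*(⅙)) - 2)² = ((6 + ⅓) - 2)² = (19/3 - 2)² = (13/3)² = 169/9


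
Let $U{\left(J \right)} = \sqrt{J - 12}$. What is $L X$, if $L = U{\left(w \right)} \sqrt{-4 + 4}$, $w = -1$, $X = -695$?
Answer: $0$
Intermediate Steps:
$U{\left(J \right)} = \sqrt{-12 + J}$
$L = 0$ ($L = \sqrt{-12 - 1} \sqrt{-4 + 4} = \sqrt{-13} \sqrt{0} = i \sqrt{13} \cdot 0 = 0$)
$L X = 0 \left(-695\right) = 0$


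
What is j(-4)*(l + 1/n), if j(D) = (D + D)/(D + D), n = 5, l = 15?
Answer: 76/5 ≈ 15.200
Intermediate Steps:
j(D) = 1 (j(D) = (2*D)/((2*D)) = (2*D)*(1/(2*D)) = 1)
j(-4)*(l + 1/n) = 1*(15 + 1/5) = 1*(76/5) = 76/5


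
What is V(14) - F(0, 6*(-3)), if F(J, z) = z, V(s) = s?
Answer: 32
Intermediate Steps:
V(14) - F(0, 6*(-3)) = 14 - 6*(-3) = 14 - 1*(-18) = 14 + 18 = 32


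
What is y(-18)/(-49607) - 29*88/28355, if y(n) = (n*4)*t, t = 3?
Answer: -120472384/1406606485 ≈ -0.085648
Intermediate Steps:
y(n) = 12*n (y(n) = (n*4)*3 = (4*n)*3 = 12*n)
y(-18)/(-49607) - 29*88/28355 = (12*(-18))/(-49607) - 29*88/28355 = -216*(-1/49607) - 2552*1/28355 = 216/49607 - 2552/28355 = -120472384/1406606485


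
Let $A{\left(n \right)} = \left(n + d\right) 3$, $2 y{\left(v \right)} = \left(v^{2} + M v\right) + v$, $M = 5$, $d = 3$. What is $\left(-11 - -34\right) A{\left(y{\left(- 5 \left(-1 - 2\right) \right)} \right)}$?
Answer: $\frac{22149}{2} \approx 11075.0$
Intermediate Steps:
$y{\left(v \right)} = \frac{v^{2}}{2} + 3 v$ ($y{\left(v \right)} = \frac{\left(v^{2} + 5 v\right) + v}{2} = \frac{v^{2} + 6 v}{2} = \frac{v^{2}}{2} + 3 v$)
$A{\left(n \right)} = 9 + 3 n$ ($A{\left(n \right)} = \left(n + 3\right) 3 = \left(3 + n\right) 3 = 9 + 3 n$)
$\left(-11 - -34\right) A{\left(y{\left(- 5 \left(-1 - 2\right) \right)} \right)} = \left(-11 - -34\right) \left(9 + 3 \frac{- 5 \left(-1 - 2\right) \left(6 - 5 \left(-1 - 2\right)\right)}{2}\right) = \left(-11 + 34\right) \left(9 + 3 \frac{\left(-5\right) \left(-3\right) \left(6 - -15\right)}{2}\right) = 23 \left(9 + 3 \cdot \frac{1}{2} \cdot 15 \left(6 + 15\right)\right) = 23 \left(9 + 3 \cdot \frac{1}{2} \cdot 15 \cdot 21\right) = 23 \left(9 + 3 \cdot \frac{315}{2}\right) = 23 \left(9 + \frac{945}{2}\right) = 23 \cdot \frac{963}{2} = \frac{22149}{2}$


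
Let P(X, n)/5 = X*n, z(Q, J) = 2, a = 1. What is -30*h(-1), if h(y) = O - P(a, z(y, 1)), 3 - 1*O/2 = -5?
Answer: -180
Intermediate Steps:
P(X, n) = 5*X*n (P(X, n) = 5*(X*n) = 5*X*n)
O = 16 (O = 6 - 2*(-5) = 6 + 10 = 16)
h(y) = 6 (h(y) = 16 - 5*2 = 16 - 1*10 = 16 - 10 = 6)
-30*h(-1) = -30*6 = -180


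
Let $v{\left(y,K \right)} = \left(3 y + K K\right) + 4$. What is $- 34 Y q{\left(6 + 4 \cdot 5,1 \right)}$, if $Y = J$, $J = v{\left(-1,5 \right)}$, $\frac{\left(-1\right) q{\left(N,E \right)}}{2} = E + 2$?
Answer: $5304$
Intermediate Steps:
$v{\left(y,K \right)} = 4 + K^{2} + 3 y$ ($v{\left(y,K \right)} = \left(3 y + K^{2}\right) + 4 = \left(K^{2} + 3 y\right) + 4 = 4 + K^{2} + 3 y$)
$q{\left(N,E \right)} = -4 - 2 E$ ($q{\left(N,E \right)} = - 2 \left(E + 2\right) = - 2 \left(2 + E\right) = -4 - 2 E$)
$J = 26$ ($J = 4 + 5^{2} + 3 \left(-1\right) = 4 + 25 - 3 = 26$)
$Y = 26$
$- 34 Y q{\left(6 + 4 \cdot 5,1 \right)} = \left(-34\right) 26 \left(-4 - 2\right) = - 884 \left(-4 - 2\right) = \left(-884\right) \left(-6\right) = 5304$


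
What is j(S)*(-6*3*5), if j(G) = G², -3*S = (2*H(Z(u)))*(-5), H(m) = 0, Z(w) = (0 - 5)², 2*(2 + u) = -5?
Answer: 0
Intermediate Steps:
u = -9/2 (u = -2 + (½)*(-5) = -2 - 5/2 = -9/2 ≈ -4.5000)
Z(w) = 25 (Z(w) = (-5)² = 25)
S = 0 (S = -2*0*(-5)/3 = -0*(-5) = -⅓*0 = 0)
j(S)*(-6*3*5) = 0²*(-6*3*5) = 0*(-18*5) = 0*(-90) = 0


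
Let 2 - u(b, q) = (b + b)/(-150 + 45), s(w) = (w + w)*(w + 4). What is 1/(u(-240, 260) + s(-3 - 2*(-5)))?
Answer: 7/1060 ≈ 0.0066038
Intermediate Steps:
s(w) = 2*w*(4 + w) (s(w) = (2*w)*(4 + w) = 2*w*(4 + w))
u(b, q) = 2 + 2*b/105 (u(b, q) = 2 - (b + b)/(-150 + 45) = 2 - 2*b/(-105) = 2 - 2*b*(-1)/105 = 2 - (-2)*b/105 = 2 + 2*b/105)
1/(u(-240, 260) + s(-3 - 2*(-5))) = 1/((2 + (2/105)*(-240)) + 2*(-3 - 2*(-5))*(4 + (-3 - 2*(-5)))) = 1/((2 - 32/7) + 2*(-3 + 10)*(4 + (-3 + 10))) = 1/(-18/7 + 2*7*(4 + 7)) = 1/(-18/7 + 2*7*11) = 1/(-18/7 + 154) = 1/(1060/7) = 7/1060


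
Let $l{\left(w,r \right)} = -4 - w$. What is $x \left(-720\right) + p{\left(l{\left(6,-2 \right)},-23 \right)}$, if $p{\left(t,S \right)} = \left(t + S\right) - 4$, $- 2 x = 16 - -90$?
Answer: $38123$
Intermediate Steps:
$x = -53$ ($x = - \frac{16 - -90}{2} = - \frac{16 + 90}{2} = \left(- \frac{1}{2}\right) 106 = -53$)
$p{\left(t,S \right)} = -4 + S + t$ ($p{\left(t,S \right)} = \left(S + t\right) - 4 = -4 + S + t$)
$x \left(-720\right) + p{\left(l{\left(6,-2 \right)},-23 \right)} = \left(-53\right) \left(-720\right) - 37 = 38160 - 37 = 38123$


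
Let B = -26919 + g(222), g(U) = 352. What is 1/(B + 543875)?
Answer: 1/517308 ≈ 1.9331e-6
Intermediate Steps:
B = -26567 (B = -26919 + 352 = -26567)
1/(B + 543875) = 1/(-26567 + 543875) = 1/517308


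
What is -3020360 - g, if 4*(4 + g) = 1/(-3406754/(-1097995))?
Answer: -41158440635691/13627016 ≈ -3.0204e+6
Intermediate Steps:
g = -53410069/13627016 (g = -4 + 1/(4*((-3406754/(-1097995)))) = -4 + 1/(4*((-3406754*(-1/1097995)))) = -4 + 1/(4*(3406754/1097995)) = -4 + (1/4)*(1097995/3406754) = -4 + 1097995/13627016 = -53410069/13627016 ≈ -3.9194)
-3020360 - g = -3020360 - 1*(-53410069/13627016) = -3020360 + 53410069/13627016 = -41158440635691/13627016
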